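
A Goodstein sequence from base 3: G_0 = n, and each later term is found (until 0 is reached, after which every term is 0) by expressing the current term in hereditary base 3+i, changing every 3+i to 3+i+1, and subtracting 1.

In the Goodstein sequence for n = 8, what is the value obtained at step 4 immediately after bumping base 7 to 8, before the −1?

(0) 8|_3 = 2·3 + 2 ↦ 2·4 + 2|_4 = 10 ⇒ 9
(1) 9|_4 = 2·4 + 1 ↦ 2·5 + 1|_5 = 11 ⇒ 10
(2) 10|_5 = 2·5 ↦ 2·6|_6 = 12 ⇒ 11
(3) 11|_6 = 6 + 5 ↦ 7 + 5|_7 = 12 ⇒ 11

12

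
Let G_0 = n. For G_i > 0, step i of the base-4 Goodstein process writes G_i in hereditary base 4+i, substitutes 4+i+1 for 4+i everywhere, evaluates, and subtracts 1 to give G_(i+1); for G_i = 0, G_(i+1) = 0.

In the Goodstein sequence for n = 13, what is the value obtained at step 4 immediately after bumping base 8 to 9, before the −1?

21

G_0 = 13. HB_4(13) = 3·4 + 1. Bump = 16. G_1 = 15.
G_1 = 15. HB_5(15) = 3·5. Bump = 18. G_2 = 17.
G_2 = 17. HB_6(17) = 2·6 + 5. Bump = 19. G_3 = 18.
G_3 = 18. HB_7(18) = 2·7 + 4. Bump = 20. G_4 = 19.
G_4 = 19. HB_8(19) = 2·8 + 3. Bump = 21. G_5 = 20.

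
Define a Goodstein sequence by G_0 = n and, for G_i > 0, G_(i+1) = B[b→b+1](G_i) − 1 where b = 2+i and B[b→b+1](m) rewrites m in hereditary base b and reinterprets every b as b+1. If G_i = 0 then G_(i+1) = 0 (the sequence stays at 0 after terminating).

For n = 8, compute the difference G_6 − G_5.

31907376

G_0 = 8. HB_2(8) = 2^(2 + 1). Bump = 81. G_1 = 80.
G_1 = 80. HB_3(80) = 2·3^3 + 2·3^2 + 2·3 + 2. Bump = 554. G_2 = 553.
G_2 = 553. HB_4(553) = 2·4^4 + 2·4^2 + 2·4 + 1. Bump = 6311. G_3 = 6310.
G_3 = 6310. HB_5(6310) = 2·5^5 + 2·5^2 + 2·5. Bump = 93396. G_4 = 93395.
G_4 = 93395. HB_6(93395) = 2·6^6 + 2·6^2 + 6 + 5. Bump = 1647196. G_5 = 1647195.
G_5 = 1647195. HB_7(1647195) = 2·7^7 + 2·7^2 + 7 + 4. Bump = 33554572. G_6 = 33554571.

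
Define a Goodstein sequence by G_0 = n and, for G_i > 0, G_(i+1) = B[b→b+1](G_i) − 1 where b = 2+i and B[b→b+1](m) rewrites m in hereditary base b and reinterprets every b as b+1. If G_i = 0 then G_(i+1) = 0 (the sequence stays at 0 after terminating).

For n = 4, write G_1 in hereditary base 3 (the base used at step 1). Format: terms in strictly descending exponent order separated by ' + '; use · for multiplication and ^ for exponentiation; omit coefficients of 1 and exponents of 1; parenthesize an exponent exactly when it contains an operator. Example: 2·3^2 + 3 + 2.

G_0=4  [base 2] 2^2  →[2↦3]→  3^3 = 27  −1 ⇒ G_1=26
G_1=26  [base 3] 2·3^2 + 2·3 + 2  →[3↦4]→  2·4^2 + 2·4 + 2 = 42  −1 ⇒ G_2=41

2·3^2 + 2·3 + 2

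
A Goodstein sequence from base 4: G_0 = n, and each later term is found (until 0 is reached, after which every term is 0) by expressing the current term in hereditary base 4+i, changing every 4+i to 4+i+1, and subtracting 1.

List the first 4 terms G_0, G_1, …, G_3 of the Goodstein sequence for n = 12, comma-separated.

G_0=12  [base 4] 3·4  →[4↦5]→  3·5 = 15  −1 ⇒ G_1=14
G_1=14  [base 5] 2·5 + 4  →[5↦6]→  2·6 + 4 = 16  −1 ⇒ G_2=15
G_2=15  [base 6] 2·6 + 3  →[6↦7]→  2·7 + 3 = 17  −1 ⇒ G_3=16

12, 14, 15, 16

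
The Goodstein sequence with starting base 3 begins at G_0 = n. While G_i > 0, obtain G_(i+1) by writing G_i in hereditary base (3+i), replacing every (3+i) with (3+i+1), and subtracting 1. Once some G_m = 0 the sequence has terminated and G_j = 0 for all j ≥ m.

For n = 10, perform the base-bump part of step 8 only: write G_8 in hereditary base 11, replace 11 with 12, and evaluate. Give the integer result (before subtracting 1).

44

base 3: 10 = 3^2 + 1; at 4: 4^2 + 1 = 17; next = 16
base 4: 16 = 4^2; at 5: 5^2 = 25; next = 24
base 5: 24 = 4·5 + 4; at 6: 4·6 + 4 = 28; next = 27
base 6: 27 = 4·6 + 3; at 7: 4·7 + 3 = 31; next = 30
base 7: 30 = 4·7 + 2; at 8: 4·8 + 2 = 34; next = 33
base 8: 33 = 4·8 + 1; at 9: 4·9 + 1 = 37; next = 36
base 9: 36 = 4·9; at 10: 4·10 = 40; next = 39
base 10: 39 = 3·10 + 9; at 11: 3·11 + 9 = 42; next = 41
base 11: 41 = 3·11 + 8; at 12: 3·12 + 8 = 44; next = 43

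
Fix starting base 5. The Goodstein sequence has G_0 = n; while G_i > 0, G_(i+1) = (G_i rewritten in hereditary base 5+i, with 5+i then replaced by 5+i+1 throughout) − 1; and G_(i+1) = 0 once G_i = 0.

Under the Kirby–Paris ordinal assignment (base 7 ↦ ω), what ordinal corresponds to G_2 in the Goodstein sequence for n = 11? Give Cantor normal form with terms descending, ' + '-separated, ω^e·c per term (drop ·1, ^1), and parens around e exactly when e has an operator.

ω + 6

11 —HB5→ 2·5 + 1 —bump→ 2·6 + 1 = 13 —(−1)→ 12
12 —HB6→ 2·6 —bump→ 2·7 = 14 —(−1)→ 13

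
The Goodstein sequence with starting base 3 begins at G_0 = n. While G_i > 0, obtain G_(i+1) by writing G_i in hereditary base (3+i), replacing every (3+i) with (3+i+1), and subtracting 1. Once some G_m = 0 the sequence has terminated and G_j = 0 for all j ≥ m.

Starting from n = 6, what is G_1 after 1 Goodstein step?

7

[0] 6 ≡ 2·3 (base 3). Lift 4: 8. −1: 7.
[1] 7 ≡ 4 + 3 (base 4). Lift 5: 8. −1: 7.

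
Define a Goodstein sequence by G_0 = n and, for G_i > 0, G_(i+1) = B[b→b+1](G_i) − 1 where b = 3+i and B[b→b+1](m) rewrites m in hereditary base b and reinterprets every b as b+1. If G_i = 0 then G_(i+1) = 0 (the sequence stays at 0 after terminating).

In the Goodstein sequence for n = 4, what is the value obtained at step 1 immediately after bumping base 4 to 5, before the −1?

base 3: 4 = 3 + 1; at 4: 4 + 1 = 5; next = 4
base 4: 4 = 4; at 5: 5 = 5; next = 4

5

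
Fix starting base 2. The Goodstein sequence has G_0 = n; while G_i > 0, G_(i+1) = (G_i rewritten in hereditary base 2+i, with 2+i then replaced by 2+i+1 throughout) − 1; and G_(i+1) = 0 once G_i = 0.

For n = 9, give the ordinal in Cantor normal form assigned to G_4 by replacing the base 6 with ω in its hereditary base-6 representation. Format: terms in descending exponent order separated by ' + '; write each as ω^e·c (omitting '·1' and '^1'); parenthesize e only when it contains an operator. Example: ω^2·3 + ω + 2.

G_0=9  [base 2] 2^(2 + 1) + 1  →[2↦3]→  3^(3 + 1) + 1 = 82  −1 ⇒ G_1=81
G_1=81  [base 3] 3^(3 + 1)  →[3↦4]→  4^(4 + 1) = 1024  −1 ⇒ G_2=1023
G_2=1023  [base 4] 3·4^4 + 3·4^3 + 3·4^2 + 3·4 + 3  →[4↦5]→  3·5^5 + 3·5^3 + 3·5^2 + 3·5 + 3 = 9843  −1 ⇒ G_3=9842
G_3=9842  [base 5] 3·5^5 + 3·5^3 + 3·5^2 + 3·5 + 2  →[5↦6]→  3·6^6 + 3·6^3 + 3·6^2 + 3·6 + 2 = 140744  −1 ⇒ G_4=140743
G_4=140743  [base 6] 3·6^6 + 3·6^3 + 3·6^2 + 3·6 + 1  →[6↦7]→  3·7^7 + 3·7^3 + 3·7^2 + 3·7 + 1 = 2471827  −1 ⇒ G_5=2471826

ω^ω·3 + ω^3·3 + ω^2·3 + ω·3 + 1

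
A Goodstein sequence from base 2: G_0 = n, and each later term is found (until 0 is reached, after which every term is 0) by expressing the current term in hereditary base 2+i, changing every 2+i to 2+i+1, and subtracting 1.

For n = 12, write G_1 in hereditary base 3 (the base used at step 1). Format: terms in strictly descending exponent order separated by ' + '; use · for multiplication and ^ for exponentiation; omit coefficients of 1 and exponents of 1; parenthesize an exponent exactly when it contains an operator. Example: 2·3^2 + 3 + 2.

3^(3 + 1) + 2·3^2 + 2·3 + 2

base 2: 12 = 2^(2 + 1) + 2^2; at 3: 3^(3 + 1) + 3^3 = 108; next = 107
base 3: 107 = 3^(3 + 1) + 2·3^2 + 2·3 + 2; at 4: 4^(4 + 1) + 2·4^2 + 2·4 + 2 = 1066; next = 1065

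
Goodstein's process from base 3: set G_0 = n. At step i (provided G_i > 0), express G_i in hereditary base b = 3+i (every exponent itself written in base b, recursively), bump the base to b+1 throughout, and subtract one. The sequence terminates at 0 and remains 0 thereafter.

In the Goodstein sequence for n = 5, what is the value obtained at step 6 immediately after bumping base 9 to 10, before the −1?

G_0 = 5. HB_3(5) = 3 + 2. Bump = 6. G_1 = 5.
G_1 = 5. HB_4(5) = 4 + 1. Bump = 6. G_2 = 5.
G_2 = 5. HB_5(5) = 5. Bump = 6. G_3 = 5.
G_3 = 5. HB_6(5) = 5. Bump = 5. G_4 = 4.
G_4 = 4. HB_7(4) = 4. Bump = 4. G_5 = 3.
G_5 = 3. HB_8(3) = 3. Bump = 3. G_6 = 2.

2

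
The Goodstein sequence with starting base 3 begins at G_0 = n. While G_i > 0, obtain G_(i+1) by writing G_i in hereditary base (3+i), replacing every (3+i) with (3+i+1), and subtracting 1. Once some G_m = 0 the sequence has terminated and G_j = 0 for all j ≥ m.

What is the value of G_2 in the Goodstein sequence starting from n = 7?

9

step 0: 7 = 2·3 + 1; sub 4 for 3: 2·4 + 1; = 9; G_1 = 9−1 = 8
step 1: 8 = 2·4; sub 5 for 4: 2·5; = 10; G_2 = 10−1 = 9
step 2: 9 = 5 + 4; sub 6 for 5: 6 + 4; = 10; G_3 = 10−1 = 9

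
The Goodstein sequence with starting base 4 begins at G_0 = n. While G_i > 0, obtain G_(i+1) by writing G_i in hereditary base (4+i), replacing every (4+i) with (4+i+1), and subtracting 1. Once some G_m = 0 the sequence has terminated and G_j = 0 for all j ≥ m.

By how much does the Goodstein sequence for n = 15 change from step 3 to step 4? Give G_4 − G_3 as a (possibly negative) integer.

2

15 —HB4→ 3·4 + 3 —bump→ 3·5 + 3 = 18 —(−1)→ 17
17 —HB5→ 3·5 + 2 —bump→ 3·6 + 2 = 20 —(−1)→ 19
19 —HB6→ 3·6 + 1 —bump→ 3·7 + 1 = 22 —(−1)→ 21
21 —HB7→ 3·7 —bump→ 3·8 = 24 —(−1)→ 23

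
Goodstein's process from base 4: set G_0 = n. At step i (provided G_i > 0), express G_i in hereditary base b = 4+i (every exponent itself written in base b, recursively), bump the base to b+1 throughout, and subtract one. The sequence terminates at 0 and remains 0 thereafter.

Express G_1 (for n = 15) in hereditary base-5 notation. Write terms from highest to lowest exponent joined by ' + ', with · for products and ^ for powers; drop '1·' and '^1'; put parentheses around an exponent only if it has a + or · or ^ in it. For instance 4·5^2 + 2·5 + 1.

3·5 + 2

step 0: 15 = 3·4 + 3; sub 5 for 4: 3·5 + 3; = 18; G_1 = 18−1 = 17
step 1: 17 = 3·5 + 2; sub 6 for 5: 3·6 + 2; = 20; G_2 = 20−1 = 19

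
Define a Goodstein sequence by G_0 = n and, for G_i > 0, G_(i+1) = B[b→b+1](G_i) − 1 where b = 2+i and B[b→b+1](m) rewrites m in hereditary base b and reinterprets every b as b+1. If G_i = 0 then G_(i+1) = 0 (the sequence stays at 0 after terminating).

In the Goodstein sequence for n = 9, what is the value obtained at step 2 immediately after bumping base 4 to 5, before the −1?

(0) 9|_2 = 2^(2 + 1) + 1 ↦ 3^(3 + 1) + 1|_3 = 82 ⇒ 81
(1) 81|_3 = 3^(3 + 1) ↦ 4^(4 + 1)|_4 = 1024 ⇒ 1023
(2) 1023|_4 = 3·4^4 + 3·4^3 + 3·4^2 + 3·4 + 3 ↦ 3·5^5 + 3·5^3 + 3·5^2 + 3·5 + 3|_5 = 9843 ⇒ 9842

9843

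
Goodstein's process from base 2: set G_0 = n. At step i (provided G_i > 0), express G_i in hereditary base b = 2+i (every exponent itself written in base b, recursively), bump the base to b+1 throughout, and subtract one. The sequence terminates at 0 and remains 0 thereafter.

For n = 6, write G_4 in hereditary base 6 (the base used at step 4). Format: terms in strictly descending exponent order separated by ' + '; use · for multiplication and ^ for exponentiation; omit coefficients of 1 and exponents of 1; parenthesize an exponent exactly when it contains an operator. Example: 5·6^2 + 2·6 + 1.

5·6^5 + 5·6^4 + 5·6^3 + 5·6^2 + 5·6 + 5

base 2: 6 = 2^2 + 2; at 3: 3^3 + 3 = 30; next = 29
base 3: 29 = 3^3 + 2; at 4: 4^4 + 2 = 258; next = 257
base 4: 257 = 4^4 + 1; at 5: 5^5 + 1 = 3126; next = 3125
base 5: 3125 = 5^5; at 6: 6^6 = 46656; next = 46655
base 6: 46655 = 5·6^5 + 5·6^4 + 5·6^3 + 5·6^2 + 5·6 + 5; at 7: 5·7^5 + 5·7^4 + 5·7^3 + 5·7^2 + 5·7 + 5 = 98040; next = 98039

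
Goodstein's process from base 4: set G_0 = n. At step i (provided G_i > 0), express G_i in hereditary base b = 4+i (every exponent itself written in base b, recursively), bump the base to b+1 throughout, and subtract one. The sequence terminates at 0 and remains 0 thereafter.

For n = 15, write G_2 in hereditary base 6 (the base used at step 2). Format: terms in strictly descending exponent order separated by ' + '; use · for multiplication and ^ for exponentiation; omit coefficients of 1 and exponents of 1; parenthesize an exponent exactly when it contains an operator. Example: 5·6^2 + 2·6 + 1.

3·6 + 1

[0] 15 ≡ 3·4 + 3 (base 4). Lift 5: 18. −1: 17.
[1] 17 ≡ 3·5 + 2 (base 5). Lift 6: 20. −1: 19.
[2] 19 ≡ 3·6 + 1 (base 6). Lift 7: 22. −1: 21.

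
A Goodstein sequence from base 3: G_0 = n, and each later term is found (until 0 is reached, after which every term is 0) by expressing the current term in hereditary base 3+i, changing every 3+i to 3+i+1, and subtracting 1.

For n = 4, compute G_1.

(0) 4|_3 = 3 + 1 ↦ 4 + 1|_4 = 5 ⇒ 4
(1) 4|_4 = 4 ↦ 5|_5 = 5 ⇒ 4

4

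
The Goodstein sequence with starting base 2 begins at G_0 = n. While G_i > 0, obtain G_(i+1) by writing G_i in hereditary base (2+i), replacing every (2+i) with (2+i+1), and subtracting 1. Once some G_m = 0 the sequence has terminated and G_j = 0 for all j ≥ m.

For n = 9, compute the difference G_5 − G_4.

2331083

[0] 9 ≡ 2^(2 + 1) + 1 (base 2). Lift 3: 82. −1: 81.
[1] 81 ≡ 3^(3 + 1) (base 3). Lift 4: 1024. −1: 1023.
[2] 1023 ≡ 3·4^4 + 3·4^3 + 3·4^2 + 3·4 + 3 (base 4). Lift 5: 9843. −1: 9842.
[3] 9842 ≡ 3·5^5 + 3·5^3 + 3·5^2 + 3·5 + 2 (base 5). Lift 6: 140744. −1: 140743.
[4] 140743 ≡ 3·6^6 + 3·6^3 + 3·6^2 + 3·6 + 1 (base 6). Lift 7: 2471827. −1: 2471826.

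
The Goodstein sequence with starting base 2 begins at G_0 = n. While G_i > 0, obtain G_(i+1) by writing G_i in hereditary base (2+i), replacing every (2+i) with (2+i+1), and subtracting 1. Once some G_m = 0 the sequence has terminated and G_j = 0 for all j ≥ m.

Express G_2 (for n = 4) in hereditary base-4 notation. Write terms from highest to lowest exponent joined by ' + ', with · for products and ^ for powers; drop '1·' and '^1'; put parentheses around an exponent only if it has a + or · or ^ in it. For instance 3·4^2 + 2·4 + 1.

2·4^2 + 2·4 + 1

step 0: 4 = 2^2; sub 3 for 2: 3^3; = 27; G_1 = 27−1 = 26
step 1: 26 = 2·3^2 + 2·3 + 2; sub 4 for 3: 2·4^2 + 2·4 + 2; = 42; G_2 = 42−1 = 41
step 2: 41 = 2·4^2 + 2·4 + 1; sub 5 for 4: 2·5^2 + 2·5 + 1; = 61; G_3 = 61−1 = 60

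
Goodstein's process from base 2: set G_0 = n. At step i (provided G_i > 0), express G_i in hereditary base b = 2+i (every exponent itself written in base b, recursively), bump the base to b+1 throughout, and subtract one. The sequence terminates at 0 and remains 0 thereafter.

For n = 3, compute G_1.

3

base 2: 3 = 2 + 1; at 3: 3 + 1 = 4; next = 3
base 3: 3 = 3; at 4: 4 = 4; next = 3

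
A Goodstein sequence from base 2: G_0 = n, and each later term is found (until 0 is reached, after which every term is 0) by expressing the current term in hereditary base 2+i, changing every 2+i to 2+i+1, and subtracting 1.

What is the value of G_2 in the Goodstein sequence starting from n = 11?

1027

step 0: 11 = 2^(2 + 1) + 2 + 1; sub 3 for 2: 3^(3 + 1) + 3 + 1; = 85; G_1 = 85−1 = 84
step 1: 84 = 3^(3 + 1) + 3; sub 4 for 3: 4^(4 + 1) + 4; = 1028; G_2 = 1028−1 = 1027
step 2: 1027 = 4^(4 + 1) + 3; sub 5 for 4: 5^(5 + 1) + 3; = 15628; G_3 = 15628−1 = 15627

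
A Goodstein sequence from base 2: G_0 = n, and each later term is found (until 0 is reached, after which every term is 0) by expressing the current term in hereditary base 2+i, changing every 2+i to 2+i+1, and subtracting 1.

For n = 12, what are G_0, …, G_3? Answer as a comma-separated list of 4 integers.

12, 107, 1065, 15685

i=0: 12 = 2^(2 + 1) + 2^2 (b=2); 2→3: 3^(3 + 1) + 3^3 = 108; 108−1 = 107
i=1: 107 = 3^(3 + 1) + 2·3^2 + 2·3 + 2 (b=3); 3→4: 4^(4 + 1) + 2·4^2 + 2·4 + 2 = 1066; 1066−1 = 1065
i=2: 1065 = 4^(4 + 1) + 2·4^2 + 2·4 + 1 (b=4); 4→5: 5^(5 + 1) + 2·5^2 + 2·5 + 1 = 15686; 15686−1 = 15685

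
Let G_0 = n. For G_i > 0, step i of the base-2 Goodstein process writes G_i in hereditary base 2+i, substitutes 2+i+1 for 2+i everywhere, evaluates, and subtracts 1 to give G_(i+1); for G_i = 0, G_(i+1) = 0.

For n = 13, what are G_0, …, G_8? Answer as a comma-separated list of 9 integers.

13, 108, 1279, 16092, 280711, 5765998, 134219479, 3486786855, 100000003325

13 —HB2→ 2^(2 + 1) + 2^2 + 1 —bump→ 3^(3 + 1) + 3^3 + 1 = 109 —(−1)→ 108
108 —HB3→ 3^(3 + 1) + 3^3 —bump→ 4^(4 + 1) + 4^4 = 1280 —(−1)→ 1279
1279 —HB4→ 4^(4 + 1) + 3·4^3 + 3·4^2 + 3·4 + 3 —bump→ 5^(5 + 1) + 3·5^3 + 3·5^2 + 3·5 + 3 = 16093 —(−1)→ 16092
16092 —HB5→ 5^(5 + 1) + 3·5^3 + 3·5^2 + 3·5 + 2 —bump→ 6^(6 + 1) + 3·6^3 + 3·6^2 + 3·6 + 2 = 280712 —(−1)→ 280711
280711 —HB6→ 6^(6 + 1) + 3·6^3 + 3·6^2 + 3·6 + 1 —bump→ 7^(7 + 1) + 3·7^3 + 3·7^2 + 3·7 + 1 = 5765999 —(−1)→ 5765998
5765998 —HB7→ 7^(7 + 1) + 3·7^3 + 3·7^2 + 3·7 —bump→ 8^(8 + 1) + 3·8^3 + 3·8^2 + 3·8 = 134219480 —(−1)→ 134219479
134219479 —HB8→ 8^(8 + 1) + 3·8^3 + 3·8^2 + 2·8 + 7 —bump→ 9^(9 + 1) + 3·9^3 + 3·9^2 + 2·9 + 7 = 3486786856 —(−1)→ 3486786855
3486786855 —HB9→ 9^(9 + 1) + 3·9^3 + 3·9^2 + 2·9 + 6 —bump→ 10^(10 + 1) + 3·10^3 + 3·10^2 + 2·10 + 6 = 100000003326 —(−1)→ 100000003325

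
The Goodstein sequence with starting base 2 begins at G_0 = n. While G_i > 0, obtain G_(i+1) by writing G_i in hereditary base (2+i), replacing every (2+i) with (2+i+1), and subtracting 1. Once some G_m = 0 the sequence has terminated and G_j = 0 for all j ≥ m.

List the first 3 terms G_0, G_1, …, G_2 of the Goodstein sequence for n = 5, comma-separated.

5, 27, 255

G_0=5  [base 2] 2^2 + 1  →[2↦3]→  3^3 + 1 = 28  −1 ⇒ G_1=27
G_1=27  [base 3] 3^3  →[3↦4]→  4^4 = 256  −1 ⇒ G_2=255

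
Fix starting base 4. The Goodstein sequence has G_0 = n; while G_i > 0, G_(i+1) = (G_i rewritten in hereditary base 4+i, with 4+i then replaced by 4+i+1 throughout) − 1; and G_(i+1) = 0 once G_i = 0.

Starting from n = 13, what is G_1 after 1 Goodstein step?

15

i=0: 13 = 3·4 + 1 (b=4); 4→5: 3·5 + 1 = 16; 16−1 = 15
i=1: 15 = 3·5 (b=5); 5→6: 3·6 = 18; 18−1 = 17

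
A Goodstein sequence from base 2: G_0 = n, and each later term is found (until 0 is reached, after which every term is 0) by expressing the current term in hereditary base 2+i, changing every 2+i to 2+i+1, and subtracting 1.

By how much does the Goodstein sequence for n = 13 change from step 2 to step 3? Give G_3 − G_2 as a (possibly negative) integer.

13 —HB2→ 2^(2 + 1) + 2^2 + 1 —bump→ 3^(3 + 1) + 3^3 + 1 = 109 —(−1)→ 108
108 —HB3→ 3^(3 + 1) + 3^3 —bump→ 4^(4 + 1) + 4^4 = 1280 —(−1)→ 1279
1279 —HB4→ 4^(4 + 1) + 3·4^3 + 3·4^2 + 3·4 + 3 —bump→ 5^(5 + 1) + 3·5^3 + 3·5^2 + 3·5 + 3 = 16093 —(−1)→ 16092

14813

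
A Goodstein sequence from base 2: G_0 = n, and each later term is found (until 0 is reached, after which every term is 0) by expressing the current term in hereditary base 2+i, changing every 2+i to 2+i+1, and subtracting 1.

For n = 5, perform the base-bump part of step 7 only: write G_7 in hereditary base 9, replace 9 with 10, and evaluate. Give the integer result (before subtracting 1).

3326

G_0 = 5. HB_2(5) = 2^2 + 1. Bump = 28. G_1 = 27.
G_1 = 27. HB_3(27) = 3^3. Bump = 256. G_2 = 255.
G_2 = 255. HB_4(255) = 3·4^3 + 3·4^2 + 3·4 + 3. Bump = 468. G_3 = 467.
G_3 = 467. HB_5(467) = 3·5^3 + 3·5^2 + 3·5 + 2. Bump = 776. G_4 = 775.
G_4 = 775. HB_6(775) = 3·6^3 + 3·6^2 + 3·6 + 1. Bump = 1198. G_5 = 1197.
G_5 = 1197. HB_7(1197) = 3·7^3 + 3·7^2 + 3·7. Bump = 1752. G_6 = 1751.
G_6 = 1751. HB_8(1751) = 3·8^3 + 3·8^2 + 2·8 + 7. Bump = 2455. G_7 = 2454.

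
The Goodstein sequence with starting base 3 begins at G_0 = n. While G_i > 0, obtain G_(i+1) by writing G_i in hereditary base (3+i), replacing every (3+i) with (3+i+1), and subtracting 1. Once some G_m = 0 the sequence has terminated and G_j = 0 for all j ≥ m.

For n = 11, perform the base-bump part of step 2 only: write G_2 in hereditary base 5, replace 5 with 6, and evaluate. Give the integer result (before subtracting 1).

36

G_0=11  [base 3] 3^2 + 2  →[3↦4]→  4^2 + 2 = 18  −1 ⇒ G_1=17
G_1=17  [base 4] 4^2 + 1  →[4↦5]→  5^2 + 1 = 26  −1 ⇒ G_2=25
G_2=25  [base 5] 5^2  →[5↦6]→  6^2 = 36  −1 ⇒ G_3=35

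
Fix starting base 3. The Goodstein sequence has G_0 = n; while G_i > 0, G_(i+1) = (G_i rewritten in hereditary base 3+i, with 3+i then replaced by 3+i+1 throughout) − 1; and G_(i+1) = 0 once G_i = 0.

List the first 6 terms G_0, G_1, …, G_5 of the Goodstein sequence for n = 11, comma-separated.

step 0: 11 = 3^2 + 2; sub 4 for 3: 4^2 + 2; = 18; G_1 = 18−1 = 17
step 1: 17 = 4^2 + 1; sub 5 for 4: 5^2 + 1; = 26; G_2 = 26−1 = 25
step 2: 25 = 5^2; sub 6 for 5: 6^2; = 36; G_3 = 36−1 = 35
step 3: 35 = 5·6 + 5; sub 7 for 6: 5·7 + 5; = 40; G_4 = 40−1 = 39
step 4: 39 = 5·7 + 4; sub 8 for 7: 5·8 + 4; = 44; G_5 = 44−1 = 43

11, 17, 25, 35, 39, 43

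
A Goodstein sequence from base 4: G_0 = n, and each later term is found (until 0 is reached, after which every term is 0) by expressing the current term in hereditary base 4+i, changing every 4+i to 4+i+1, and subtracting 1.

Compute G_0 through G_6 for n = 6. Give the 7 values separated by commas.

6, 6, 6, 6, 5, 4, 3

step 0: 6 = 4 + 2; sub 5 for 4: 5 + 2; = 7; G_1 = 7−1 = 6
step 1: 6 = 5 + 1; sub 6 for 5: 6 + 1; = 7; G_2 = 7−1 = 6
step 2: 6 = 6; sub 7 for 6: 7; = 7; G_3 = 7−1 = 6
step 3: 6 = 6; sub 8 for 7: 6; = 6; G_4 = 6−1 = 5
step 4: 5 = 5; sub 9 for 8: 5; = 5; G_5 = 5−1 = 4
step 5: 4 = 4; sub 10 for 9: 4; = 4; G_6 = 4−1 = 3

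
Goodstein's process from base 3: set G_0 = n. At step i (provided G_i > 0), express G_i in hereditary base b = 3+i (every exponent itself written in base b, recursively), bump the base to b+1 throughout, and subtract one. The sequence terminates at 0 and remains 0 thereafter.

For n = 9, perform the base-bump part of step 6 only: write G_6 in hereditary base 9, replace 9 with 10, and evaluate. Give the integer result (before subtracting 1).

26

9 —HB3→ 3^2 —bump→ 4^2 = 16 —(−1)→ 15
15 —HB4→ 3·4 + 3 —bump→ 3·5 + 3 = 18 —(−1)→ 17
17 —HB5→ 3·5 + 2 —bump→ 3·6 + 2 = 20 —(−1)→ 19
19 —HB6→ 3·6 + 1 —bump→ 3·7 + 1 = 22 —(−1)→ 21
21 —HB7→ 3·7 —bump→ 3·8 = 24 —(−1)→ 23
23 —HB8→ 2·8 + 7 —bump→ 2·9 + 7 = 25 —(−1)→ 24
24 —HB9→ 2·9 + 6 —bump→ 2·10 + 6 = 26 —(−1)→ 25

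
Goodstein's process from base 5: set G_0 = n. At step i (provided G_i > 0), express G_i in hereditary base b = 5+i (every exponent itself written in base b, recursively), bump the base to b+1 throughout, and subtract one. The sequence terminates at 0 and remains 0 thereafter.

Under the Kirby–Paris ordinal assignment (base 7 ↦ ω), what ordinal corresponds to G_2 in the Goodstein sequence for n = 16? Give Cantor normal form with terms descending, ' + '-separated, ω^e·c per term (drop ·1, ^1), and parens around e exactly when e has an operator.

ω·2 + 6

G_0=16  [base 5] 3·5 + 1  →[5↦6]→  3·6 + 1 = 19  −1 ⇒ G_1=18
G_1=18  [base 6] 3·6  →[6↦7]→  3·7 = 21  −1 ⇒ G_2=20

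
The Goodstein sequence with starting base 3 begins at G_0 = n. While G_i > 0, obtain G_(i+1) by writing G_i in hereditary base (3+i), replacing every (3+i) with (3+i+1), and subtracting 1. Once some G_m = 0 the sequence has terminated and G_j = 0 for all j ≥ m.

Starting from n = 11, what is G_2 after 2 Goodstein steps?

25

(0) 11|_3 = 3^2 + 2 ↦ 4^2 + 2|_4 = 18 ⇒ 17
(1) 17|_4 = 4^2 + 1 ↦ 5^2 + 1|_5 = 26 ⇒ 25
(2) 25|_5 = 5^2 ↦ 6^2|_6 = 36 ⇒ 35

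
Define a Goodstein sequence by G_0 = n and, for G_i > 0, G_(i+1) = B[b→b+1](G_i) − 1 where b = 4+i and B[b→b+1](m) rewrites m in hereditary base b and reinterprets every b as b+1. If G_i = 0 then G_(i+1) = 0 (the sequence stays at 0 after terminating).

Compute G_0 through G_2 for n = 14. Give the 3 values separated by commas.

14, 16, 18

base 4: 14 = 3·4 + 2; at 5: 3·5 + 2 = 17; next = 16
base 5: 16 = 3·5 + 1; at 6: 3·6 + 1 = 19; next = 18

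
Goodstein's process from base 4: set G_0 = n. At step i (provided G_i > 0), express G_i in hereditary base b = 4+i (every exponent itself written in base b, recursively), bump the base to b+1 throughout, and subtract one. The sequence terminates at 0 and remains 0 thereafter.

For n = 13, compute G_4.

G_0 = 13. HB_4(13) = 3·4 + 1. Bump = 16. G_1 = 15.
G_1 = 15. HB_5(15) = 3·5. Bump = 18. G_2 = 17.
G_2 = 17. HB_6(17) = 2·6 + 5. Bump = 19. G_3 = 18.
G_3 = 18. HB_7(18) = 2·7 + 4. Bump = 20. G_4 = 19.

19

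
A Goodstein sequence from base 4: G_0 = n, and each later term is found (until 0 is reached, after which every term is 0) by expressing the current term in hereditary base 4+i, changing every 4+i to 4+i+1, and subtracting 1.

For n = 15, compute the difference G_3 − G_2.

2

base 4: 15 = 3·4 + 3; at 5: 3·5 + 3 = 18; next = 17
base 5: 17 = 3·5 + 2; at 6: 3·6 + 2 = 20; next = 19
base 6: 19 = 3·6 + 1; at 7: 3·7 + 1 = 22; next = 21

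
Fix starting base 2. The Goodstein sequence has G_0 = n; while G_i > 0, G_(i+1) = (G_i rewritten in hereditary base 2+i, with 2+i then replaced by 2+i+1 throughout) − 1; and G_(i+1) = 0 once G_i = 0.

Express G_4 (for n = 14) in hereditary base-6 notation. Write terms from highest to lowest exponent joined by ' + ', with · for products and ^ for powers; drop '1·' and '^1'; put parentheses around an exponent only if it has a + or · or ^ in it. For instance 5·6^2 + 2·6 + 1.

6^(6 + 1) + 5·6^5 + 5·6^4 + 5·6^3 + 5·6^2 + 5·6 + 5

G_0=14  [base 2] 2^(2 + 1) + 2^2 + 2  →[2↦3]→  3^(3 + 1) + 3^3 + 3 = 111  −1 ⇒ G_1=110
G_1=110  [base 3] 3^(3 + 1) + 3^3 + 2  →[3↦4]→  4^(4 + 1) + 4^4 + 2 = 1282  −1 ⇒ G_2=1281
G_2=1281  [base 4] 4^(4 + 1) + 4^4 + 1  →[4↦5]→  5^(5 + 1) + 5^5 + 1 = 18751  −1 ⇒ G_3=18750
G_3=18750  [base 5] 5^(5 + 1) + 5^5  →[5↦6]→  6^(6 + 1) + 6^6 = 326592  −1 ⇒ G_4=326591
G_4=326591  [base 6] 6^(6 + 1) + 5·6^5 + 5·6^4 + 5·6^3 + 5·6^2 + 5·6 + 5  →[6↦7]→  7^(7 + 1) + 5·7^5 + 5·7^4 + 5·7^3 + 5·7^2 + 5·7 + 5 = 5862841  −1 ⇒ G_5=5862840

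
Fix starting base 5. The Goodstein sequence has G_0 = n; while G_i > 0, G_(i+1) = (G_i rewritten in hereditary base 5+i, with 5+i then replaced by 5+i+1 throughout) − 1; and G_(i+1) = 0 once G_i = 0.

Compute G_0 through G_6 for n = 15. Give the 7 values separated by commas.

[0] 15 ≡ 3·5 (base 5). Lift 6: 18. −1: 17.
[1] 17 ≡ 2·6 + 5 (base 6). Lift 7: 19. −1: 18.
[2] 18 ≡ 2·7 + 4 (base 7). Lift 8: 20. −1: 19.
[3] 19 ≡ 2·8 + 3 (base 8). Lift 9: 21. −1: 20.
[4] 20 ≡ 2·9 + 2 (base 9). Lift 10: 22. −1: 21.
[5] 21 ≡ 2·10 + 1 (base 10). Lift 11: 23. −1: 22.

15, 17, 18, 19, 20, 21, 22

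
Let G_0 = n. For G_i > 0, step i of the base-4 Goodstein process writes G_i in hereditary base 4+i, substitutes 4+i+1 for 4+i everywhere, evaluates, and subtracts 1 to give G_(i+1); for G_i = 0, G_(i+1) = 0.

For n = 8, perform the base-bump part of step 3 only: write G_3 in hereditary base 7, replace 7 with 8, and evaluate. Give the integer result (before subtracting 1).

10

step 0: 8 = 2·4; sub 5 for 4: 2·5; = 10; G_1 = 10−1 = 9
step 1: 9 = 5 + 4; sub 6 for 5: 6 + 4; = 10; G_2 = 10−1 = 9
step 2: 9 = 6 + 3; sub 7 for 6: 7 + 3; = 10; G_3 = 10−1 = 9
step 3: 9 = 7 + 2; sub 8 for 7: 8 + 2; = 10; G_4 = 10−1 = 9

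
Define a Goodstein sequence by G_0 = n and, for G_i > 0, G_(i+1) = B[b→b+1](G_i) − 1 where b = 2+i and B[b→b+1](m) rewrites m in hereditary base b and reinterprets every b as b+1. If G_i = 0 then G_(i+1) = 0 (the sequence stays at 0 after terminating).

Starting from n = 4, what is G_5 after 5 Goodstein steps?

109

4 —HB2→ 2^2 —bump→ 3^3 = 27 —(−1)→ 26
26 —HB3→ 2·3^2 + 2·3 + 2 —bump→ 2·4^2 + 2·4 + 2 = 42 —(−1)→ 41
41 —HB4→ 2·4^2 + 2·4 + 1 —bump→ 2·5^2 + 2·5 + 1 = 61 —(−1)→ 60
60 —HB5→ 2·5^2 + 2·5 —bump→ 2·6^2 + 2·6 = 84 —(−1)→ 83
83 —HB6→ 2·6^2 + 6 + 5 —bump→ 2·7^2 + 7 + 5 = 110 —(−1)→ 109
109 —HB7→ 2·7^2 + 7 + 4 —bump→ 2·8^2 + 8 + 4 = 140 —(−1)→ 139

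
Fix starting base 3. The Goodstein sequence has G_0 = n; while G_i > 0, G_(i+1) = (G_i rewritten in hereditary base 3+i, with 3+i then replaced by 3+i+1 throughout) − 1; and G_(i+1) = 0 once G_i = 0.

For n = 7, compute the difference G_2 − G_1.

base 3: 7 = 2·3 + 1; at 4: 2·4 + 1 = 9; next = 8
base 4: 8 = 2·4; at 5: 2·5 = 10; next = 9

1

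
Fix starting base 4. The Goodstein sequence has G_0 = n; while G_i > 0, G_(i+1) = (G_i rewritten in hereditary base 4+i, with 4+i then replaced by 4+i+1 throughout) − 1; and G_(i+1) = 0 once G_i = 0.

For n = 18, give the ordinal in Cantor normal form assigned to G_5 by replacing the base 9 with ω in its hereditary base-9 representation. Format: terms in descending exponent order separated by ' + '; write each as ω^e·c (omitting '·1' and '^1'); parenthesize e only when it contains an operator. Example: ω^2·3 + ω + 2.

ω·6 + 4

G_0=18  [base 4] 4^2 + 2  →[4↦5]→  5^2 + 2 = 27  −1 ⇒ G_1=26
G_1=26  [base 5] 5^2 + 1  →[5↦6]→  6^2 + 1 = 37  −1 ⇒ G_2=36
G_2=36  [base 6] 6^2  →[6↦7]→  7^2 = 49  −1 ⇒ G_3=48
G_3=48  [base 7] 6·7 + 6  →[7↦8]→  6·8 + 6 = 54  −1 ⇒ G_4=53
G_4=53  [base 8] 6·8 + 5  →[8↦9]→  6·9 + 5 = 59  −1 ⇒ G_5=58
G_5=58  [base 9] 6·9 + 4  →[9↦10]→  6·10 + 4 = 64  −1 ⇒ G_6=63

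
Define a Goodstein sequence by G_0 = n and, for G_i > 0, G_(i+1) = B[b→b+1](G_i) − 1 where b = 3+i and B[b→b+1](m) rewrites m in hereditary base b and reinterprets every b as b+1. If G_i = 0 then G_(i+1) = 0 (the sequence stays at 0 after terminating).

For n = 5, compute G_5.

i=0: 5 = 3 + 2 (b=3); 3→4: 4 + 2 = 6; 6−1 = 5
i=1: 5 = 4 + 1 (b=4); 4→5: 5 + 1 = 6; 6−1 = 5
i=2: 5 = 5 (b=5); 5→6: 6 = 6; 6−1 = 5
i=3: 5 = 5 (b=6); 6→7: 5 = 5; 5−1 = 4
i=4: 4 = 4 (b=7); 7→8: 4 = 4; 4−1 = 3
i=5: 3 = 3 (b=8); 8→9: 3 = 3; 3−1 = 2

3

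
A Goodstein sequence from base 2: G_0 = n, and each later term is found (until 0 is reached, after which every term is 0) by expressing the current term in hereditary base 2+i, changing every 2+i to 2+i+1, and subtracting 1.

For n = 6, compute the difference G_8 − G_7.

(0) 6|_2 = 2^2 + 2 ↦ 3^3 + 3|_3 = 30 ⇒ 29
(1) 29|_3 = 3^3 + 2 ↦ 4^4 + 2|_4 = 258 ⇒ 257
(2) 257|_4 = 4^4 + 1 ↦ 5^5 + 1|_5 = 3126 ⇒ 3125
(3) 3125|_5 = 5^5 ↦ 6^6|_6 = 46656 ⇒ 46655
(4) 46655|_6 = 5·6^5 + 5·6^4 + 5·6^3 + 5·6^2 + 5·6 + 5 ↦ 5·7^5 + 5·7^4 + 5·7^3 + 5·7^2 + 5·7 + 5|_7 = 98040 ⇒ 98039
(5) 98039|_7 = 5·7^5 + 5·7^4 + 5·7^3 + 5·7^2 + 5·7 + 4 ↦ 5·8^5 + 5·8^4 + 5·8^3 + 5·8^2 + 5·8 + 4|_8 = 187244 ⇒ 187243
(6) 187243|_8 = 5·8^5 + 5·8^4 + 5·8^3 + 5·8^2 + 5·8 + 3 ↦ 5·9^5 + 5·9^4 + 5·9^3 + 5·9^2 + 5·9 + 3|_9 = 332148 ⇒ 332147
(7) 332147|_9 = 5·9^5 + 5·9^4 + 5·9^3 + 5·9^2 + 5·9 + 2 ↦ 5·10^5 + 5·10^4 + 5·10^3 + 5·10^2 + 5·10 + 2|_10 = 555552 ⇒ 555551

223404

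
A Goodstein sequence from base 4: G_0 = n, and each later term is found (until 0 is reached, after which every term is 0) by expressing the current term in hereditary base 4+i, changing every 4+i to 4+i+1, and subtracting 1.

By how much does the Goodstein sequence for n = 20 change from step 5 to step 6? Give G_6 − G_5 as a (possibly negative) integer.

i=0: 20 = 4^2 + 4 (b=4); 4→5: 5^2 + 5 = 30; 30−1 = 29
i=1: 29 = 5^2 + 4 (b=5); 5→6: 6^2 + 4 = 40; 40−1 = 39
i=2: 39 = 6^2 + 3 (b=6); 6→7: 7^2 + 3 = 52; 52−1 = 51
i=3: 51 = 7^2 + 2 (b=7); 7→8: 8^2 + 2 = 66; 66−1 = 65
i=4: 65 = 8^2 + 1 (b=8); 8→9: 9^2 + 1 = 82; 82−1 = 81
i=5: 81 = 9^2 (b=9); 9→10: 10^2 = 100; 100−1 = 99

18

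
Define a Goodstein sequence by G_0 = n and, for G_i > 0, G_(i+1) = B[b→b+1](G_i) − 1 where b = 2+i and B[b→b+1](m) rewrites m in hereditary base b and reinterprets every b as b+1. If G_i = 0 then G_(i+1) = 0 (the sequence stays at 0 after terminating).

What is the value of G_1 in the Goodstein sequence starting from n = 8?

G_0 = 8. HB_2(8) = 2^(2 + 1). Bump = 81. G_1 = 80.
G_1 = 80. HB_3(80) = 2·3^3 + 2·3^2 + 2·3 + 2. Bump = 554. G_2 = 553.

80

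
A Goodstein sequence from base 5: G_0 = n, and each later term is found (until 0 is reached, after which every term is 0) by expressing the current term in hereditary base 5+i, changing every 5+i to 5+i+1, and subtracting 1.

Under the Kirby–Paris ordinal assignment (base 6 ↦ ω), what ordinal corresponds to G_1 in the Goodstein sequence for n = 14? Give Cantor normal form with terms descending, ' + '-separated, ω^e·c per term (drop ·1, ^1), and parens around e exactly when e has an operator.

14 —HB5→ 2·5 + 4 —bump→ 2·6 + 4 = 16 —(−1)→ 15
15 —HB6→ 2·6 + 3 —bump→ 2·7 + 3 = 17 —(−1)→ 16

ω·2 + 3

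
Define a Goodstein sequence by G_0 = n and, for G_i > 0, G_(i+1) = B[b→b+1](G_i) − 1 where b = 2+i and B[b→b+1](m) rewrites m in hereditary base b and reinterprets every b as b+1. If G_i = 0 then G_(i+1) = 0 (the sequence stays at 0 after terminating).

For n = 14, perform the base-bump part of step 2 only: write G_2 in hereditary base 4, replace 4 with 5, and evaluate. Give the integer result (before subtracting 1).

18751

i=0: 14 = 2^(2 + 1) + 2^2 + 2 (b=2); 2→3: 3^(3 + 1) + 3^3 + 3 = 111; 111−1 = 110
i=1: 110 = 3^(3 + 1) + 3^3 + 2 (b=3); 3→4: 4^(4 + 1) + 4^4 + 2 = 1282; 1282−1 = 1281
i=2: 1281 = 4^(4 + 1) + 4^4 + 1 (b=4); 4→5: 5^(5 + 1) + 5^5 + 1 = 18751; 18751−1 = 18750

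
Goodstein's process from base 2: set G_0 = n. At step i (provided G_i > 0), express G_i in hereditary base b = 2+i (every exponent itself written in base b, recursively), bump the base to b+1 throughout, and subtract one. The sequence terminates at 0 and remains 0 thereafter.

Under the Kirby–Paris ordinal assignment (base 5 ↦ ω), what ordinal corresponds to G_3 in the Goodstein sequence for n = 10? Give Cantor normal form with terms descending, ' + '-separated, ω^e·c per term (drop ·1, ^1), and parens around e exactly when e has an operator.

[0] 10 ≡ 2^(2 + 1) + 2 (base 2). Lift 3: 84. −1: 83.
[1] 83 ≡ 3^(3 + 1) + 2 (base 3). Lift 4: 1026. −1: 1025.
[2] 1025 ≡ 4^(4 + 1) + 1 (base 4). Lift 5: 15626. −1: 15625.

ω^(ω + 1)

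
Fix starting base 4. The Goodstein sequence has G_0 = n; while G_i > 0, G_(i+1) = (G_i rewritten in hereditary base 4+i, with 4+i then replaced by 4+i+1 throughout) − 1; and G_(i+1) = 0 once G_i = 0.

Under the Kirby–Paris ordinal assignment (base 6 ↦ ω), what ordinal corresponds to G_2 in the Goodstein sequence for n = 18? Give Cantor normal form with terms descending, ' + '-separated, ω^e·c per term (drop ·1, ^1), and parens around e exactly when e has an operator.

18 —HB4→ 4^2 + 2 —bump→ 5^2 + 2 = 27 —(−1)→ 26
26 —HB5→ 5^2 + 1 —bump→ 6^2 + 1 = 37 —(−1)→ 36
36 —HB6→ 6^2 —bump→ 7^2 = 49 —(−1)→ 48

ω^2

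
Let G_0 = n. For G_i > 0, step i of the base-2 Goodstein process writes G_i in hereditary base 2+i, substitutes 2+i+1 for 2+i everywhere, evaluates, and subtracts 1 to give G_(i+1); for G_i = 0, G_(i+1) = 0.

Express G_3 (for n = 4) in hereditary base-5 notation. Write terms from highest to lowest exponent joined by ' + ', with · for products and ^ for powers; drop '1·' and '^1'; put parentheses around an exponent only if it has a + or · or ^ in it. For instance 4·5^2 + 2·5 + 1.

2·5^2 + 2·5

[0] 4 ≡ 2^2 (base 2). Lift 3: 27. −1: 26.
[1] 26 ≡ 2·3^2 + 2·3 + 2 (base 3). Lift 4: 42. −1: 41.
[2] 41 ≡ 2·4^2 + 2·4 + 1 (base 4). Lift 5: 61. −1: 60.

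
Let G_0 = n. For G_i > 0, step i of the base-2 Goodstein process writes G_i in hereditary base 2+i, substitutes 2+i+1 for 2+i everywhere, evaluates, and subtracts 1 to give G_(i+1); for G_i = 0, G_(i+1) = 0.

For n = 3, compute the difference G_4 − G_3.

-1

3 —HB2→ 2 + 1 —bump→ 3 + 1 = 4 —(−1)→ 3
3 —HB3→ 3 —bump→ 4 = 4 —(−1)→ 3
3 —HB4→ 3 —bump→ 3 = 3 —(−1)→ 2
2 —HB5→ 2 —bump→ 2 = 2 —(−1)→ 1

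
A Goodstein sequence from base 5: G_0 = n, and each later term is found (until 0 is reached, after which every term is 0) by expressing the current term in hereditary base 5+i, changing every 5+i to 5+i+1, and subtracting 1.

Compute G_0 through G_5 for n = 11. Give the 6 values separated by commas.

11, 12, 13, 13, 13, 13

11 —HB5→ 2·5 + 1 —bump→ 2·6 + 1 = 13 —(−1)→ 12
12 —HB6→ 2·6 —bump→ 2·7 = 14 —(−1)→ 13
13 —HB7→ 7 + 6 —bump→ 8 + 6 = 14 —(−1)→ 13
13 —HB8→ 8 + 5 —bump→ 9 + 5 = 14 —(−1)→ 13
13 —HB9→ 9 + 4 —bump→ 10 + 4 = 14 —(−1)→ 13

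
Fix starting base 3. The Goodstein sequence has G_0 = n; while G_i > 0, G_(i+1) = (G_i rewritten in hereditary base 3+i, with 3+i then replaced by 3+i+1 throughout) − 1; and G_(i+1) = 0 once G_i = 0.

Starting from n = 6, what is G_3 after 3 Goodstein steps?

step 0: 6 = 2·3; sub 4 for 3: 2·4; = 8; G_1 = 8−1 = 7
step 1: 7 = 4 + 3; sub 5 for 4: 5 + 3; = 8; G_2 = 8−1 = 7
step 2: 7 = 5 + 2; sub 6 for 5: 6 + 2; = 8; G_3 = 8−1 = 7
step 3: 7 = 6 + 1; sub 7 for 6: 7 + 1; = 8; G_4 = 8−1 = 7

7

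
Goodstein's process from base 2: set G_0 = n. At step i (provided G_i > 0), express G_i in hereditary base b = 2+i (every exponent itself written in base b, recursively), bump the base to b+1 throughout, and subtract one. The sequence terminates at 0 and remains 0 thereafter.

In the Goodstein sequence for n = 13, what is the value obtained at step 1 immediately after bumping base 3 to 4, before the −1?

i=0: 13 = 2^(2 + 1) + 2^2 + 1 (b=2); 2→3: 3^(3 + 1) + 3^3 + 1 = 109; 109−1 = 108
i=1: 108 = 3^(3 + 1) + 3^3 (b=3); 3→4: 4^(4 + 1) + 4^4 = 1280; 1280−1 = 1279

1280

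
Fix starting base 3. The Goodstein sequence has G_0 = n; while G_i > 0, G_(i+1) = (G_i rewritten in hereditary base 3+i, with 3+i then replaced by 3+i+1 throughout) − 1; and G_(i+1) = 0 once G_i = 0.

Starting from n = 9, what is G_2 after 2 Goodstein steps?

(0) 9|_3 = 3^2 ↦ 4^2|_4 = 16 ⇒ 15
(1) 15|_4 = 3·4 + 3 ↦ 3·5 + 3|_5 = 18 ⇒ 17
(2) 17|_5 = 3·5 + 2 ↦ 3·6 + 2|_6 = 20 ⇒ 19

17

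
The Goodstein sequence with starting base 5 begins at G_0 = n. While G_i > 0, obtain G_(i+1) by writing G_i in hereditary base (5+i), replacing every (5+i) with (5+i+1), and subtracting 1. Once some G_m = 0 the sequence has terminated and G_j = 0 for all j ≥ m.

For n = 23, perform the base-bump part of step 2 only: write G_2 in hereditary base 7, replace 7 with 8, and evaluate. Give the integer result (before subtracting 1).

step 0: 23 = 4·5 + 3; sub 6 for 5: 4·6 + 3; = 27; G_1 = 27−1 = 26
step 1: 26 = 4·6 + 2; sub 7 for 6: 4·7 + 2; = 30; G_2 = 30−1 = 29
step 2: 29 = 4·7 + 1; sub 8 for 7: 4·8 + 1; = 33; G_3 = 33−1 = 32

33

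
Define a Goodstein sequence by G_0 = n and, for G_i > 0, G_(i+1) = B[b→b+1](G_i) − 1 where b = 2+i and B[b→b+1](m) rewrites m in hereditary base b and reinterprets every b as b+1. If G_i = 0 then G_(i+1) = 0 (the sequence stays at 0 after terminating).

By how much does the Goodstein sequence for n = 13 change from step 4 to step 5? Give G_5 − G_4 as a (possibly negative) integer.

5485287

(0) 13|_2 = 2^(2 + 1) + 2^2 + 1 ↦ 3^(3 + 1) + 3^3 + 1|_3 = 109 ⇒ 108
(1) 108|_3 = 3^(3 + 1) + 3^3 ↦ 4^(4 + 1) + 4^4|_4 = 1280 ⇒ 1279
(2) 1279|_4 = 4^(4 + 1) + 3·4^3 + 3·4^2 + 3·4 + 3 ↦ 5^(5 + 1) + 3·5^3 + 3·5^2 + 3·5 + 3|_5 = 16093 ⇒ 16092
(3) 16092|_5 = 5^(5 + 1) + 3·5^3 + 3·5^2 + 3·5 + 2 ↦ 6^(6 + 1) + 3·6^3 + 3·6^2 + 3·6 + 2|_6 = 280712 ⇒ 280711
(4) 280711|_6 = 6^(6 + 1) + 3·6^3 + 3·6^2 + 3·6 + 1 ↦ 7^(7 + 1) + 3·7^3 + 3·7^2 + 3·7 + 1|_7 = 5765999 ⇒ 5765998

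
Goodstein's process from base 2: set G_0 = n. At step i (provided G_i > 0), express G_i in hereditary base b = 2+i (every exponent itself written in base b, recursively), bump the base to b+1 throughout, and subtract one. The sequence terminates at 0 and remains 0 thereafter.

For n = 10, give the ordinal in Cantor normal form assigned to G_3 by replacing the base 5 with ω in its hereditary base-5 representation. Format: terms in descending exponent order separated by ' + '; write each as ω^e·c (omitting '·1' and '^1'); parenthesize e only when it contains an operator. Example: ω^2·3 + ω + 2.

ω^(ω + 1)

10 —HB2→ 2^(2 + 1) + 2 —bump→ 3^(3 + 1) + 3 = 84 —(−1)→ 83
83 —HB3→ 3^(3 + 1) + 2 —bump→ 4^(4 + 1) + 2 = 1026 —(−1)→ 1025
1025 —HB4→ 4^(4 + 1) + 1 —bump→ 5^(5 + 1) + 1 = 15626 —(−1)→ 15625
15625 —HB5→ 5^(5 + 1) —bump→ 6^(6 + 1) = 279936 —(−1)→ 279935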